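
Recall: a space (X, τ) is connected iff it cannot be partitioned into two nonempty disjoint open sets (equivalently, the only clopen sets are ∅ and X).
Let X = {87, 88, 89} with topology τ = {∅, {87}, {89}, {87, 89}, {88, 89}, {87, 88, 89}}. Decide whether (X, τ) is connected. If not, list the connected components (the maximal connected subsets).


(X, τ) is disconnected; components = [{87}, {88, 89}].

Find clopen sets (U ∈ τ with X ∖ U ∈ τ):
  U = ∅, X ∖ U = {87, 88, 89} — both open, so U is clopen.
  U = {87}, X ∖ U = {88, 89} — both open, so U is clopen.
  U = {88, 89}, X ∖ U = {87} — both open, so U is clopen.
  U = {87, 88, 89}, X ∖ U = ∅ — both open, so U is clopen.
Nontrivial clopen(s) exist: e.g. {88, 89}. So (X, τ) is disconnected.
Compute connected components by grouping points that agree on all clopens:
  component: {87}
  component: {88, 89}


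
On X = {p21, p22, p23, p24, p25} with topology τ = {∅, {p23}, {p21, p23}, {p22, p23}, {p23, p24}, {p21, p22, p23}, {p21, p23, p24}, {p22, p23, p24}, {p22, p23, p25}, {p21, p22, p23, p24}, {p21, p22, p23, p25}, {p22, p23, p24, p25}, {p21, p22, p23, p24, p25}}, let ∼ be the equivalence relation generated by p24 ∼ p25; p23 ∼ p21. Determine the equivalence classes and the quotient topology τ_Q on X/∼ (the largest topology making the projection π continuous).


X/∼ = {[p21=p23], [p22], [p24=p25]}; |τ_Q| = 4.

Equivalence classes: [p21=p23], [p22], [p24=p25].
Quotient map π: X → X/∼ sends p21 ↦ [p21=p23], p22 ↦ [p22], p23 ↦ [p21=p23], p24 ↦ [p24=p25], p25 ↦ [p24=p25].
For each subset V ⊆ X/∼, compute π^{-1}(V) ⊆ X and check whether π^{-1}(V) ∈ τ. V is open in τ_Q iff π^{-1}(V) ∈ τ.
  V = {}: π^{-1}(V) = ∅ ∈ τ ✓.
  V = {[p21=p23]}: π^{-1}(V) = {p21, p23} ∈ τ ✓.
  V = {[p22]}: π^{-1}(V) = {p22} ∉ τ ✗.
  V = {[p21=p23], [p22]}: π^{-1}(V) = {p21, p22, p23} ∈ τ ✓.
  V = {[p24=p25]}: π^{-1}(V) = {p24, p25} ∉ τ ✗.
  V = {[p21=p23], [p24=p25]}: π^{-1}(V) = {p21, p23, p24, p25} ∉ τ ✗.
  V = {[p22], [p24=p25]}: π^{-1}(V) = {p22, p24, p25} ∉ τ ✗.
  V = {[p21=p23], [p22], [p24=p25]}: π^{-1}(V) = {p21, p22, p23, p24, p25} ∈ τ ✓.
Open sets in the quotient: τ_Q = {{}, {[p21=p23]}, {[p21=p23], [p22]}, {[p21=p23], [p22], [p24=p25]}} (4 elements).


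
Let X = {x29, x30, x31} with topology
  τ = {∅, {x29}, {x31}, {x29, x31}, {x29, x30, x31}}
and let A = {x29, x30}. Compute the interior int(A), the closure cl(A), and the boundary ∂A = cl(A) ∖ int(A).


int(A) = {x29}, cl(A) = {x29, x30}, ∂A = {x30}.

Closed sets in (X, τ) are complements of opens:
  closed(X, τ) = {∅, {x30}, {x29, x30}, {x30, x31}, {x29, x30, x31}}.
int(A) = ⋃ {U ∈ τ : U ⊆ A}. Opens contained in A: ∅, {x29}.
Taking the union of these: int(A) = {x29}.
cl(A) = ⋂ {C closed : A ⊆ C}. Closed sets containing A: {x29, x30}, {x29, x30, x31}.
Intersecting these: cl(A) = {x29, x30}.
∂A = cl(A) ∖ int(A) = {x29, x30} ∖ {x29} = {x30}.


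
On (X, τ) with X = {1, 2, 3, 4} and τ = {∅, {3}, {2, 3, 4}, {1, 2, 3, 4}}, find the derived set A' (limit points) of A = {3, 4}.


A' = {1, 2, 4}

For each x ∈ X, list the open sets U ∈ τ with x ∈ U, then check whether U ∩ (A ∖ {x}) ≠ ∅ for every such U.
  x = 1: opens ∋ x are {1, 2, 3, 4}; each meets A ∖ {1}, so x IS a limit point.
  x = 2: opens ∋ x are {2, 3, 4}, {1, 2, 3, 4}; each meets A ∖ {2}, so x IS a limit point.
  x = 3: open {3} ∋ x has {3} ∩ (A ∖ {3}) = ∅, so x is NOT a limit point.
  x = 4: opens ∋ x are {2, 3, 4}, {1, 2, 3, 4}; each meets A ∖ {4}, so x IS a limit point.
Collecting: A' = {1, 2, 4}.


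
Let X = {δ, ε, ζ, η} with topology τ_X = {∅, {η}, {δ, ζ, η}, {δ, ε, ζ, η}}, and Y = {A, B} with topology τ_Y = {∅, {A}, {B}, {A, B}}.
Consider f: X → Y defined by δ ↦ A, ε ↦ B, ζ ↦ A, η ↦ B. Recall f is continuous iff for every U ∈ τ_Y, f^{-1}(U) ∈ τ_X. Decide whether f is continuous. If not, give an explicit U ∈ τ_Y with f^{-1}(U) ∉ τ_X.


f is NOT continuous.

Compute f^{-1}(U) for each U ∈ τ_Y:
  U = ∅: f^{-1}(U) = ∅ ∈ τ_X ✓.
  U = {A}: f^{-1}(U) = {δ, ζ} ∉ τ_X ✗.
  U = {B}: f^{-1}(U) = {ε, η} ∉ τ_X ✗.
  U = {A, B}: f^{-1}(U) = {δ, ε, ζ, η} ∈ τ_X ✓.
Found U = {A} with f^{-1}(U) = {δ, ζ} not in τ_X. Therefore f is NOT continuous.


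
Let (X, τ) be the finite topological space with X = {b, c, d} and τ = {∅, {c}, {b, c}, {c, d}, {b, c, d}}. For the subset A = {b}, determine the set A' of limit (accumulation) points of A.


A' = ∅

For each x ∈ X, list the open sets U ∈ τ with x ∈ U, then check whether U ∩ (A ∖ {x}) ≠ ∅ for every such U.
  x = b: open {b, c} ∋ x has {b, c} ∩ (A ∖ {b}) = ∅, so x is NOT a limit point.
  x = c: open {c} ∋ x has {c} ∩ (A ∖ {c}) = ∅, so x is NOT a limit point.
  x = d: open {c, d} ∋ x has {c, d} ∩ (A ∖ {d}) = ∅, so x is NOT a limit point.
Collecting: A' = ∅.


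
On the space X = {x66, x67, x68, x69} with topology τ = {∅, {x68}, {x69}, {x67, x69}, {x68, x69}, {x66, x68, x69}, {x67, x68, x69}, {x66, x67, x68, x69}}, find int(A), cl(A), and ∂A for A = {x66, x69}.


int(A) = {x69}, cl(A) = {x66, x67, x69}, ∂A = {x66, x67}.

Closed sets in (X, τ) are complements of opens:
  closed(X, τ) = {∅, {x66}, {x67}, {x66, x67}, {x66, x68}, {x66, x67, x68}, {x66, x67, x69}, {x66, x67, x68, x69}}.
int(A) = ⋃ {U ∈ τ : U ⊆ A}. Opens contained in A: ∅, {x69}.
Taking the union of these: int(A) = {x69}.
cl(A) = ⋂ {C closed : A ⊆ C}. Closed sets containing A: {x66, x67, x69}, {x66, x67, x68, x69}.
Intersecting these: cl(A) = {x66, x67, x69}.
∂A = cl(A) ∖ int(A) = {x66, x67, x69} ∖ {x69} = {x66, x67}.


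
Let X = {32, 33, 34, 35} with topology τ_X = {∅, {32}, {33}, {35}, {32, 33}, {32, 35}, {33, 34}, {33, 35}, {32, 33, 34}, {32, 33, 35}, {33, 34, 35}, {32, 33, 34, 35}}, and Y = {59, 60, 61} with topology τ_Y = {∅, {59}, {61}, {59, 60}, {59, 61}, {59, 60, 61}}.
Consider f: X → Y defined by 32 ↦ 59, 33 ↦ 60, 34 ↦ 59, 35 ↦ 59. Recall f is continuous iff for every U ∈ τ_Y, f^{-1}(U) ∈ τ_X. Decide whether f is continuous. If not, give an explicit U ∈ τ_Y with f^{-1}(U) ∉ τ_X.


f is NOT continuous.

Compute f^{-1}(U) for each U ∈ τ_Y:
  U = ∅: f^{-1}(U) = ∅ ∈ τ_X ✓.
  U = {59}: f^{-1}(U) = {32, 34, 35} ∉ τ_X ✗.
  U = {61}: f^{-1}(U) = ∅ ∈ τ_X ✓.
  U = {59, 60}: f^{-1}(U) = {32, 33, 34, 35} ∈ τ_X ✓.
  U = {59, 61}: f^{-1}(U) = {32, 34, 35} ∉ τ_X ✗.
  U = {59, 60, 61}: f^{-1}(U) = {32, 33, 34, 35} ∈ τ_X ✓.
Found U = {59} with f^{-1}(U) = {32, 34, 35} not in τ_X. Therefore f is NOT continuous.


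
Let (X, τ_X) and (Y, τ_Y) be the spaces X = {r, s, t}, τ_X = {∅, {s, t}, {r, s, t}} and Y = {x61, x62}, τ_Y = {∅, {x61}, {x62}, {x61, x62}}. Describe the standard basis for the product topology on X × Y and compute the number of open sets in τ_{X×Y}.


Basis B = {∅ × ∅, {s, t} × {x61}, {s, t} × {x62}, {r, s, t} × {x61}, {r, s, t} × {x62}, {s, t} × {x61, x62}, {r, s, t} × {x61, x62}}; |τ_{X×Y}| = 9.

Enumerate products U × V with U ∈ τ_X, V ∈ τ_Y (deduplicated):
  ∅ × ∅ = {} (∅)
  {s, t} × {x61} = {(s,x61), (t,x61)}
  {s, t} × {x62} = {(s,x62), (t,x62)}
  {r, s, t} × {x61} = {(r,x61), (s,x61), (t,x61)}
  {r, s, t} × {x62} = {(r,x62), (s,x62), (t,x62)}
  {s, t} × {x61, x62} = {(s,x61), (s,x62), (t,x61), (t,x62)}
  {r, s, t} × {x61, x62} = {(r,x61), (r,x62), (s,x61), (s,x62), (t,x61), (t,x62)}
These 7 distinct sets form the basis B.
Close under arbitrary unions to get τ_{X×Y}; counting gives |τ_{X×Y}| = 9.


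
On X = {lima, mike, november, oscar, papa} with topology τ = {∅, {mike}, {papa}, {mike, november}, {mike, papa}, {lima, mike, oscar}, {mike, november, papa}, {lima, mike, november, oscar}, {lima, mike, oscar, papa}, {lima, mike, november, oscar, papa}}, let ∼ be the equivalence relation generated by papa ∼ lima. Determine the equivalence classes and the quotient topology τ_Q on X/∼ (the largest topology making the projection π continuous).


X/∼ = {[lima=papa], [mike], [november], [oscar]}; |τ_Q| = 5.

Equivalence classes: [lima=papa], [mike], [november], [oscar].
Quotient map π: X → X/∼ sends lima ↦ [lima=papa], mike ↦ [mike], november ↦ [november], oscar ↦ [oscar], papa ↦ [lima=papa].
For each subset V ⊆ X/∼, compute π^{-1}(V) ⊆ X and check whether π^{-1}(V) ∈ τ. V is open in τ_Q iff π^{-1}(V) ∈ τ.
  V = {}: π^{-1}(V) = ∅ ∈ τ ✓.
  V = {[lima=papa]}: π^{-1}(V) = {lima, papa} ∉ τ ✗.
  V = {[mike]}: π^{-1}(V) = {mike} ∈ τ ✓.
  V = {[lima=papa], [mike]}: π^{-1}(V) = {lima, mike, papa} ∉ τ ✗.
  V = {[november]}: π^{-1}(V) = {november} ∉ τ ✗.
  V = {[lima=papa], [november]}: π^{-1}(V) = {lima, november, papa} ∉ τ ✗.
  V = {[mike], [november]}: π^{-1}(V) = {mike, november} ∈ τ ✓.
  V = {[lima=papa], [mike], [november]}: π^{-1}(V) = {lima, mike, november, papa} ∉ τ ✗.
  V = {[oscar]}: π^{-1}(V) = {oscar} ∉ τ ✗.
  V = {[lima=papa], [oscar]}: π^{-1}(V) = {lima, oscar, papa} ∉ τ ✗.
  V = {[mike], [oscar]}: π^{-1}(V) = {mike, oscar} ∉ τ ✗.
  V = {[lima=papa], [mike], [oscar]}: π^{-1}(V) = {lima, mike, oscar, papa} ∈ τ ✓.
  V = {[november], [oscar]}: π^{-1}(V) = {november, oscar} ∉ τ ✗.
  V = {[lima=papa], [november], [oscar]}: π^{-1}(V) = {lima, november, oscar, papa} ∉ τ ✗.
  V = {[mike], [november], [oscar]}: π^{-1}(V) = {mike, november, oscar} ∉ τ ✗.
  V = {[lima=papa], [mike], [november], [oscar]}: π^{-1}(V) = {lima, mike, november, oscar, papa} ∈ τ ✓.
Open sets in the quotient: τ_Q = {{}, {[mike]}, {[mike], [november]}, {[lima=papa], [mike], [oscar]}, {[lima=papa], [mike], [november], [oscar]}} (5 elements).


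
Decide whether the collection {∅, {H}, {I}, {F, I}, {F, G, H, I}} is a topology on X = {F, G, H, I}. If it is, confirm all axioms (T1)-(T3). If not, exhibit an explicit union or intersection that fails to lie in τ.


τ is NOT a topology on X.

Axiom (T1): ∅ ∈ τ? Yes; X ∈ τ? Yes.
Axiom (T2/T3): check pairwise unions and intersections of members of τ.
Counterexample for (T2): {H} ∪ {I} = {H, I} ∉ τ. Therefore τ is NOT a topology.


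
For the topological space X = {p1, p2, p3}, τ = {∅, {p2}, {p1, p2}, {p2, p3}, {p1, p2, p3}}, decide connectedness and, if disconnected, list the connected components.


(X, τ) is connected.

Find clopen sets (U ∈ τ with X ∖ U ∈ τ):
  U = ∅, X ∖ U = {p1, p2, p3} — both open, so U is clopen.
  U = {p1, p2, p3}, X ∖ U = ∅ — both open, so U is clopen.
Only trivial clopens (∅ and X) exist, so (X, τ) is connected.
Compute connected components by grouping points that agree on all clopens:
  component: {p1, p2, p3}


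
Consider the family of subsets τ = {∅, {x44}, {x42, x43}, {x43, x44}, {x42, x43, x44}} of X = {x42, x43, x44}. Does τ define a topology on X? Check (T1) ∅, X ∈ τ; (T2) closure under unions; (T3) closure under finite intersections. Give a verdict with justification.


τ is NOT a topology on X.

Axiom (T1): ∅ ∈ τ? Yes; X ∈ τ? Yes.
Axiom (T2/T3): check pairwise unions and intersections of members of τ.
Counterexample for (T3): {x42, x43} ∩ {x43, x44} = {x43} ∉ τ. Therefore τ is NOT a topology.


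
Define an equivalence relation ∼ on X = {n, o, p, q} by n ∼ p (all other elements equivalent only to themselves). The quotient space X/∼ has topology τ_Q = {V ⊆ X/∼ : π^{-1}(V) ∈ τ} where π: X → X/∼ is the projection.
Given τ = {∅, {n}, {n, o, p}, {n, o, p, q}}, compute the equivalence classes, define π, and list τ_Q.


X/∼ = {[n=p], [o], [q]}; |τ_Q| = 3.

Equivalence classes: [n=p], [o], [q].
Quotient map π: X → X/∼ sends n ↦ [n=p], o ↦ [o], p ↦ [n=p], q ↦ [q].
For each subset V ⊆ X/∼, compute π^{-1}(V) ⊆ X and check whether π^{-1}(V) ∈ τ. V is open in τ_Q iff π^{-1}(V) ∈ τ.
  V = {}: π^{-1}(V) = ∅ ∈ τ ✓.
  V = {[n=p]}: π^{-1}(V) = {n, p} ∉ τ ✗.
  V = {[o]}: π^{-1}(V) = {o} ∉ τ ✗.
  V = {[n=p], [o]}: π^{-1}(V) = {n, o, p} ∈ τ ✓.
  V = {[q]}: π^{-1}(V) = {q} ∉ τ ✗.
  V = {[n=p], [q]}: π^{-1}(V) = {n, p, q} ∉ τ ✗.
  V = {[o], [q]}: π^{-1}(V) = {o, q} ∉ τ ✗.
  V = {[n=p], [o], [q]}: π^{-1}(V) = {n, o, p, q} ∈ τ ✓.
Open sets in the quotient: τ_Q = {{}, {[n=p], [o]}, {[n=p], [o], [q]}} (3 elements).


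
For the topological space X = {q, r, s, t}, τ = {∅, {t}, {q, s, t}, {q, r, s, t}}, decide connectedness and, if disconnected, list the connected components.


(X, τ) is connected.

Find clopen sets (U ∈ τ with X ∖ U ∈ τ):
  U = ∅, X ∖ U = {q, r, s, t} — both open, so U is clopen.
  U = {q, r, s, t}, X ∖ U = ∅ — both open, so U is clopen.
Only trivial clopens (∅ and X) exist, so (X, τ) is connected.
Compute connected components by grouping points that agree on all clopens:
  component: {q, r, s, t}


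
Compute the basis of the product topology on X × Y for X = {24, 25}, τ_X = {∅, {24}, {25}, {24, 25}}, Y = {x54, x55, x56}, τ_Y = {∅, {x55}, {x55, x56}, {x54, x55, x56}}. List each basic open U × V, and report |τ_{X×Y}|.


Basis B = {∅ × ∅, {24} × {x55}, {25} × {x55}, {24} × {x55, x56}, {24, 25} × {x55}, {25} × {x55, x56}, {24} × {x54, x55, x56}, {25} × {x54, x55, x56}, {24, 25} × {x55, x56}, {24, 25} × {x54, x55, x56}}; |τ_{X×Y}| = 16.

Enumerate products U × V with U ∈ τ_X, V ∈ τ_Y (deduplicated):
  ∅ × ∅ = {} (∅)
  {24} × {x55} = {(24,x55)}
  {25} × {x55} = {(25,x55)}
  {24} × {x55, x56} = {(24,x55), (24,x56)}
  {24, 25} × {x55} = {(24,x55), (25,x55)}
  {25} × {x55, x56} = {(25,x55), (25,x56)}
  {24} × {x54, x55, x56} = {(24,x54), (24,x55), (24,x56)}
  {25} × {x54, x55, x56} = {(25,x54), (25,x55), (25,x56)}
  {24, 25} × {x55, x56} = {(24,x55), (24,x56), (25,x55), (25,x56)}
  {24, 25} × {x54, x55, x56} = {(24,x54), (24,x55), (24,x56), (25,x54), (25,x55), (25,x56)}
These 10 distinct sets form the basis B.
Close under arbitrary unions to get τ_{X×Y}; counting gives |τ_{X×Y}| = 16.


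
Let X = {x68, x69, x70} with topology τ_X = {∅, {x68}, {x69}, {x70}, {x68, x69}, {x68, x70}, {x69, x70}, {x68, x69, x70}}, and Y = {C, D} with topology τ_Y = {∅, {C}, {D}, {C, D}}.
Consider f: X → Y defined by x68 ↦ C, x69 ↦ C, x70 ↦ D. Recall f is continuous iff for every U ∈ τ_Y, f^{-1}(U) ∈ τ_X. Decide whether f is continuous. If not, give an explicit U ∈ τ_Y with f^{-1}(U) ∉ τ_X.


f IS continuous.

Compute f^{-1}(U) for each U ∈ τ_Y:
  U = ∅: f^{-1}(U) = ∅ ∈ τ_X ✓.
  U = {C}: f^{-1}(U) = {x68, x69} ∈ τ_X ✓.
  U = {D}: f^{-1}(U) = {x70} ∈ τ_X ✓.
  U = {C, D}: f^{-1}(U) = {x68, x69, x70} ∈ τ_X ✓.
Every preimage lies in τ_X, so f IS continuous.


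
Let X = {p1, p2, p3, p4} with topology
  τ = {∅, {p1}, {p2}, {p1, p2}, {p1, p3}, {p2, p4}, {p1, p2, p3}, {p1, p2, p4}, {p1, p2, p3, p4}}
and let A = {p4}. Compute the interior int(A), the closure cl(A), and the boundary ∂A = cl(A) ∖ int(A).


int(A) = ∅, cl(A) = {p4}, ∂A = {p4}.

Closed sets in (X, τ) are complements of opens:
  closed(X, τ) = {∅, {p3}, {p4}, {p1, p3}, {p2, p4}, {p3, p4}, {p1, p3, p4}, {p2, p3, p4}, {p1, p2, p3, p4}}.
int(A) = ⋃ {U ∈ τ : U ⊆ A}. Opens contained in A: ∅.
Taking the union of these: int(A) = ∅.
cl(A) = ⋂ {C closed : A ⊆ C}. Closed sets containing A: {p4}, {p2, p4}, {p3, p4}, {p1, p3, p4}, {p2, p3, p4}, {p1, p2, p3, p4}.
Intersecting these: cl(A) = {p4}.
∂A = cl(A) ∖ int(A) = {p4} ∖ ∅ = {p4}.


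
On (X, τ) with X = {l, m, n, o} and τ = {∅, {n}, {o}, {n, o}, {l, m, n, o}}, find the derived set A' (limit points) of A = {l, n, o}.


A' = {l, m}

For each x ∈ X, list the open sets U ∈ τ with x ∈ U, then check whether U ∩ (A ∖ {x}) ≠ ∅ for every such U.
  x = l: opens ∋ x are {l, m, n, o}; each meets A ∖ {l}, so x IS a limit point.
  x = m: opens ∋ x are {l, m, n, o}; each meets A ∖ {m}, so x IS a limit point.
  x = n: open {n} ∋ x has {n} ∩ (A ∖ {n}) = ∅, so x is NOT a limit point.
  x = o: open {o} ∋ x has {o} ∩ (A ∖ {o}) = ∅, so x is NOT a limit point.
Collecting: A' = {l, m}.


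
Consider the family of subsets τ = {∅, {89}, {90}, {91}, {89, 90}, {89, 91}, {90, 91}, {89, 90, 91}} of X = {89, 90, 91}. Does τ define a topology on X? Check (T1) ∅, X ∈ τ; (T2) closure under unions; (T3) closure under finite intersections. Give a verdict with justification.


τ IS a topology on X.

Axiom (T1): ∅ ∈ τ? Yes; X ∈ τ? Yes.
Axiom (T2/T3): check pairwise unions and intersections of members of τ.
All pairwise intersections and unions checked — each lies in τ. Therefore τ satisfies (T1), (T2), (T3): it IS a topology on X.


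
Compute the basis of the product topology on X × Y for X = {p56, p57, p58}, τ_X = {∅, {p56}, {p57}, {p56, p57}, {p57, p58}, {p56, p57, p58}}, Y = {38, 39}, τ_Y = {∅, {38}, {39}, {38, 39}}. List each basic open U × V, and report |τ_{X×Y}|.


Basis B = {∅ × ∅, {p56} × {38}, {p56} × {39}, {p57} × {38}, {p57} × {39}, {p56} × {38, 39}, {p56, p57} × {38}, {p56, p57} × {39}, {p57} × {38, 39}, {p57, p58} × {38}, {p57, p58} × {39}, {p56, p57, p58} × {38}, {p56, p57, p58} × {39}, {p56, p57} × {38, 39}, {p57, p58} × {38, 39}, {p56, p57, p58} × {38, 39}}; |τ_{X×Y}| = 36.

Enumerate products U × V with U ∈ τ_X, V ∈ τ_Y (deduplicated):
  ∅ × ∅ = {} (∅)
  {p56} × {38} = {(p56,38)}
  {p56} × {39} = {(p56,39)}
  {p57} × {38} = {(p57,38)}
  {p57} × {39} = {(p57,39)}
  {p56} × {38, 39} = {(p56,38), (p56,39)}
  {p56, p57} × {38} = {(p56,38), (p57,38)}
  {p56, p57} × {39} = {(p56,39), (p57,39)}
  {p57} × {38, 39} = {(p57,38), (p57,39)}
  {p57, p58} × {38} = {(p57,38), (p58,38)}
  {p57, p58} × {39} = {(p57,39), (p58,39)}
  {p56, p57, p58} × {38} = {(p56,38), (p57,38), (p58,38)}
  {p56, p57, p58} × {39} = {(p56,39), (p57,39), (p58,39)}
  {p56, p57} × {38, 39} = {(p56,38), (p56,39), (p57,38), (p57,39)}
  {p57, p58} × {38, 39} = {(p57,38), (p57,39), (p58,38), (p58,39)}
  {p56, p57, p58} × {38, 39} = {(p56,38), (p56,39), (p57,38), (p57,39), (p58,38), (p58,39)}
These 16 distinct sets form the basis B.
Close under arbitrary unions to get τ_{X×Y}; counting gives |τ_{X×Y}| = 36.


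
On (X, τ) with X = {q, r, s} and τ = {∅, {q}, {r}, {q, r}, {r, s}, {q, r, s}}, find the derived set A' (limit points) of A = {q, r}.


A' = {s}

For each x ∈ X, list the open sets U ∈ τ with x ∈ U, then check whether U ∩ (A ∖ {x}) ≠ ∅ for every such U.
  x = q: open {q} ∋ x has {q} ∩ (A ∖ {q}) = ∅, so x is NOT a limit point.
  x = r: open {r} ∋ x has {r} ∩ (A ∖ {r}) = ∅, so x is NOT a limit point.
  x = s: opens ∋ x are {r, s}, {q, r, s}; each meets A ∖ {s}, so x IS a limit point.
Collecting: A' = {s}.


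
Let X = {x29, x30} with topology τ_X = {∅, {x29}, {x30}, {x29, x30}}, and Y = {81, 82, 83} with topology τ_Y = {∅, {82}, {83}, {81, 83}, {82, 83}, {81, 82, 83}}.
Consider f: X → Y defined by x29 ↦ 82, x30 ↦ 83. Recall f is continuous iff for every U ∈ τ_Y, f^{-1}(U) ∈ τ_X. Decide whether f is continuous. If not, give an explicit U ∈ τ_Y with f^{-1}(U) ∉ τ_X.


f IS continuous.

Compute f^{-1}(U) for each U ∈ τ_Y:
  U = ∅: f^{-1}(U) = ∅ ∈ τ_X ✓.
  U = {82}: f^{-1}(U) = {x29} ∈ τ_X ✓.
  U = {83}: f^{-1}(U) = {x30} ∈ τ_X ✓.
  U = {81, 83}: f^{-1}(U) = {x30} ∈ τ_X ✓.
  U = {82, 83}: f^{-1}(U) = {x29, x30} ∈ τ_X ✓.
  U = {81, 82, 83}: f^{-1}(U) = {x29, x30} ∈ τ_X ✓.
Every preimage lies in τ_X, so f IS continuous.


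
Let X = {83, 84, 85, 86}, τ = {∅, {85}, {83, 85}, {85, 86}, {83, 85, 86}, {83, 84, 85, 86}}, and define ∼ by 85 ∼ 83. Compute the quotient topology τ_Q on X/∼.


X/∼ = {[83=85], [84], [86]}; |τ_Q| = 4.

Equivalence classes: [83=85], [84], [86].
Quotient map π: X → X/∼ sends 83 ↦ [83=85], 84 ↦ [84], 85 ↦ [83=85], 86 ↦ [86].
For each subset V ⊆ X/∼, compute π^{-1}(V) ⊆ X and check whether π^{-1}(V) ∈ τ. V is open in τ_Q iff π^{-1}(V) ∈ τ.
  V = {}: π^{-1}(V) = ∅ ∈ τ ✓.
  V = {[83=85]}: π^{-1}(V) = {83, 85} ∈ τ ✓.
  V = {[84]}: π^{-1}(V) = {84} ∉ τ ✗.
  V = {[83=85], [84]}: π^{-1}(V) = {83, 84, 85} ∉ τ ✗.
  V = {[86]}: π^{-1}(V) = {86} ∉ τ ✗.
  V = {[83=85], [86]}: π^{-1}(V) = {83, 85, 86} ∈ τ ✓.
  V = {[84], [86]}: π^{-1}(V) = {84, 86} ∉ τ ✗.
  V = {[83=85], [84], [86]}: π^{-1}(V) = {83, 84, 85, 86} ∈ τ ✓.
Open sets in the quotient: τ_Q = {{}, {[83=85]}, {[83=85], [86]}, {[83=85], [84], [86]}} (4 elements).


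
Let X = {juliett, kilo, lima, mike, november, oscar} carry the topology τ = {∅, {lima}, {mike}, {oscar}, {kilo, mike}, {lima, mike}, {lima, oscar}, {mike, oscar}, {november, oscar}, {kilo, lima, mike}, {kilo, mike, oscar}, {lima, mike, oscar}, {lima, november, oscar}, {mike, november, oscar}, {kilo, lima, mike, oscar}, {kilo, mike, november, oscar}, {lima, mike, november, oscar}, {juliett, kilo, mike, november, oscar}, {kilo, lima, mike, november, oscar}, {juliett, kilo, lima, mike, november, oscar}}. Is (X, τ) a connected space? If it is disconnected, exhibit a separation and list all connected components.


(X, τ) is disconnected; components = [{lima}, {juliett, kilo, mike, november, oscar}].

Find clopen sets (U ∈ τ with X ∖ U ∈ τ):
  U = ∅, X ∖ U = {juliett, kilo, lima, mike, november, oscar} — both open, so U is clopen.
  U = {lima}, X ∖ U = {juliett, kilo, mike, november, oscar} — both open, so U is clopen.
  U = {juliett, kilo, mike, november, oscar}, X ∖ U = {lima} — both open, so U is clopen.
  U = {juliett, kilo, lima, mike, november, oscar}, X ∖ U = ∅ — both open, so U is clopen.
Nontrivial clopen(s) exist: e.g. {lima}. So (X, τ) is disconnected.
Compute connected components by grouping points that agree on all clopens:
  component: {lima}
  component: {juliett, kilo, mike, november, oscar}


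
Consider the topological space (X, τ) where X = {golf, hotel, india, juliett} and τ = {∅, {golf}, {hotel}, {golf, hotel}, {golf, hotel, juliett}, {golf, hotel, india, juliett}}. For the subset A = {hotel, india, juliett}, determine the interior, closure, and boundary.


int(A) = {hotel}, cl(A) = {hotel, india, juliett}, ∂A = {india, juliett}.

Closed sets in (X, τ) are complements of opens:
  closed(X, τ) = {∅, {india}, {india, juliett}, {golf, india, juliett}, {hotel, india, juliett}, {golf, hotel, india, juliett}}.
int(A) = ⋃ {U ∈ τ : U ⊆ A}. Opens contained in A: ∅, {hotel}.
Taking the union of these: int(A) = {hotel}.
cl(A) = ⋂ {C closed : A ⊆ C}. Closed sets containing A: {hotel, india, juliett}, {golf, hotel, india, juliett}.
Intersecting these: cl(A) = {hotel, india, juliett}.
∂A = cl(A) ∖ int(A) = {hotel, india, juliett} ∖ {hotel} = {india, juliett}.


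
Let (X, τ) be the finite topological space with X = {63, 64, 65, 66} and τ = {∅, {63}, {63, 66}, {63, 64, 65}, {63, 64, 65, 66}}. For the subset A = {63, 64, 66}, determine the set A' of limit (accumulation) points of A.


A' = {64, 65, 66}

For each x ∈ X, list the open sets U ∈ τ with x ∈ U, then check whether U ∩ (A ∖ {x}) ≠ ∅ for every such U.
  x = 63: open {63} ∋ x has {63} ∩ (A ∖ {63}) = ∅, so x is NOT a limit point.
  x = 64: opens ∋ x are {63, 64, 65}, {63, 64, 65, 66}; each meets A ∖ {64}, so x IS a limit point.
  x = 65: opens ∋ x are {63, 64, 65}, {63, 64, 65, 66}; each meets A ∖ {65}, so x IS a limit point.
  x = 66: opens ∋ x are {63, 66}, {63, 64, 65, 66}; each meets A ∖ {66}, so x IS a limit point.
Collecting: A' = {64, 65, 66}.


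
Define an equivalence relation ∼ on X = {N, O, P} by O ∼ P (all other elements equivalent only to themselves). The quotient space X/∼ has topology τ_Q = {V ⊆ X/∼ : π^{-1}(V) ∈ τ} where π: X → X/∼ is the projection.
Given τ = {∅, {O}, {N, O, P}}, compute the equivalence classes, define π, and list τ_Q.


X/∼ = {[N], [O=P]}; |τ_Q| = 2.

Equivalence classes: [N], [O=P].
Quotient map π: X → X/∼ sends N ↦ [N], O ↦ [O=P], P ↦ [O=P].
For each subset V ⊆ X/∼, compute π^{-1}(V) ⊆ X and check whether π^{-1}(V) ∈ τ. V is open in τ_Q iff π^{-1}(V) ∈ τ.
  V = {}: π^{-1}(V) = ∅ ∈ τ ✓.
  V = {[N]}: π^{-1}(V) = {N} ∉ τ ✗.
  V = {[O=P]}: π^{-1}(V) = {O, P} ∉ τ ✗.
  V = {[N], [O=P]}: π^{-1}(V) = {N, O, P} ∈ τ ✓.
Open sets in the quotient: τ_Q = {{}, {[N], [O=P]}} (2 elements).


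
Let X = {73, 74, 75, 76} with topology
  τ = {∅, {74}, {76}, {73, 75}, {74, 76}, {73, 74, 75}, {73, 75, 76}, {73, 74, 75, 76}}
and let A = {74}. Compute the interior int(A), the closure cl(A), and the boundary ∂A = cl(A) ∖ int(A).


int(A) = {74}, cl(A) = {74}, ∂A = ∅.

Closed sets in (X, τ) are complements of opens:
  closed(X, τ) = {∅, {74}, {76}, {73, 75}, {74, 76}, {73, 74, 75}, {73, 75, 76}, {73, 74, 75, 76}}.
int(A) = ⋃ {U ∈ τ : U ⊆ A}. Opens contained in A: ∅, {74}.
Taking the union of these: int(A) = {74}.
cl(A) = ⋂ {C closed : A ⊆ C}. Closed sets containing A: {74}, {74, 76}, {73, 74, 75}, {73, 74, 75, 76}.
Intersecting these: cl(A) = {74}.
∂A = cl(A) ∖ int(A) = {74} ∖ {74} = ∅.


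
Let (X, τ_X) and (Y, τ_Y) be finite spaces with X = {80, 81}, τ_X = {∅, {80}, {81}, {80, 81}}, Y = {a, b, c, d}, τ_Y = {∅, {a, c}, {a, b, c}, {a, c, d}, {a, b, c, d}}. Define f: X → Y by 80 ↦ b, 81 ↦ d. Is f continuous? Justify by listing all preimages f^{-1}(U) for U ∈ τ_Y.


f IS continuous.

Compute f^{-1}(U) for each U ∈ τ_Y:
  U = ∅: f^{-1}(U) = ∅ ∈ τ_X ✓.
  U = {a, c}: f^{-1}(U) = ∅ ∈ τ_X ✓.
  U = {a, b, c}: f^{-1}(U) = {80} ∈ τ_X ✓.
  U = {a, c, d}: f^{-1}(U) = {81} ∈ τ_X ✓.
  U = {a, b, c, d}: f^{-1}(U) = {80, 81} ∈ τ_X ✓.
Every preimage lies in τ_X, so f IS continuous.


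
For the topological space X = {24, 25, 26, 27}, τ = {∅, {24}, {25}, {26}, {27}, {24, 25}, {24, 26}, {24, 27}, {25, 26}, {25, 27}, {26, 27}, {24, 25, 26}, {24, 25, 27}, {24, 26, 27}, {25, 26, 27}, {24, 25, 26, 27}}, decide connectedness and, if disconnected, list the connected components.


(X, τ) is disconnected; components = [{24}, {25}, {26}, {27}].

Find clopen sets (U ∈ τ with X ∖ U ∈ τ):
  U = ∅, X ∖ U = {24, 25, 26, 27} — both open, so U is clopen.
  U = {24}, X ∖ U = {25, 26, 27} — both open, so U is clopen.
  U = {25}, X ∖ U = {24, 26, 27} — both open, so U is clopen.
  U = {26}, X ∖ U = {24, 25, 27} — both open, so U is clopen.
  U = {27}, X ∖ U = {24, 25, 26} — both open, so U is clopen.
  U = {24, 25}, X ∖ U = {26, 27} — both open, so U is clopen.
  U = {24, 26}, X ∖ U = {25, 27} — both open, so U is clopen.
  U = {24, 27}, X ∖ U = {25, 26} — both open, so U is clopen.
  U = {25, 26}, X ∖ U = {24, 27} — both open, so U is clopen.
  U = {25, 27}, X ∖ U = {24, 26} — both open, so U is clopen.
  U = {26, 27}, X ∖ U = {24, 25} — both open, so U is clopen.
  U = {24, 25, 26}, X ∖ U = {27} — both open, so U is clopen.
  U = {24, 25, 27}, X ∖ U = {26} — both open, so U is clopen.
  U = {24, 26, 27}, X ∖ U = {25} — both open, so U is clopen.
  U = {25, 26, 27}, X ∖ U = {24} — both open, so U is clopen.
  U = {24, 25, 26, 27}, X ∖ U = ∅ — both open, so U is clopen.
Nontrivial clopen(s) exist: e.g. {25, 26}. So (X, τ) is disconnected.
Compute connected components by grouping points that agree on all clopens:
  component: {24}
  component: {25}
  component: {26}
  component: {27}


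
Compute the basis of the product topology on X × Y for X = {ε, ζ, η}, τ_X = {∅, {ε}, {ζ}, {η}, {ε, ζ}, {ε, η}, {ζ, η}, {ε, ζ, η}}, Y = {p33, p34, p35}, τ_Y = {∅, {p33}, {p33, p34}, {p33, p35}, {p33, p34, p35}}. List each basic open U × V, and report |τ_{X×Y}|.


Basis B = {∅ × ∅, {ε} × {p33}, {ζ} × {p33}, {η} × {p33}, {ε} × {p33, p34}, {ε} × {p33, p35}, {ε, ζ} × {p33}, {ε, η} × {p33}, {ζ} × {p33, p34}, {ζ} × {p33, p35}, {ζ, η} × {p33}, {η} × {p33, p34}, {η} × {p33, p35}, {ε} × {p33, p34, p35}, {ε, ζ, η} × {p33}, {ζ} × {p33, p34, p35}, {η} × {p33, p34, p35}, {ε, ζ} × {p33, p34}, {ε, η} × {p33, p34}, {ε, ζ} × {p33, p35}, {ε, η} × {p33, p35}, {ζ, η} × {p33, p34}, {ζ, η} × {p33, p35}, {ε, ζ} × {p33, p34, p35}, {ε, η} × {p33, p34, p35}, {ε, ζ, η} × {p33, p34}, {ε, ζ, η} × {p33, p35}, {ζ, η} × {p33, p34, p35}, {ε, ζ, η} × {p33, p34, p35}}; |τ_{X×Y}| = 125.

Enumerate products U × V with U ∈ τ_X, V ∈ τ_Y (deduplicated):
  ∅ × ∅ = {} (∅)
  {ε} × {p33} = {(ε,p33)}
  {ζ} × {p33} = {(ζ,p33)}
  {η} × {p33} = {(η,p33)}
  {ε} × {p33, p34} = {(ε,p33), (ε,p34)}
  {ε} × {p33, p35} = {(ε,p33), (ε,p35)}
  {ε, ζ} × {p33} = {(ε,p33), (ζ,p33)}
  {ε, η} × {p33} = {(ε,p33), (η,p33)}
  {ζ} × {p33, p34} = {(ζ,p33), (ζ,p34)}
  {ζ} × {p33, p35} = {(ζ,p33), (ζ,p35)}
  {ζ, η} × {p33} = {(ζ,p33), (η,p33)}
  {η} × {p33, p34} = {(η,p33), (η,p34)}
  {η} × {p33, p35} = {(η,p33), (η,p35)}
  {ε} × {p33, p34, p35} = {(ε,p33), (ε,p34), (ε,p35)}
  {ε, ζ, η} × {p33} = {(ε,p33), (ζ,p33), (η,p33)}
  {ζ} × {p33, p34, p35} = {(ζ,p33), (ζ,p34), (ζ,p35)}
  {η} × {p33, p34, p35} = {(η,p33), (η,p34), (η,p35)}
  {ε, ζ} × {p33, p34} = {(ε,p33), (ε,p34), (ζ,p33), (ζ,p34)}
  {ε, η} × {p33, p34} = {(ε,p33), (ε,p34), (η,p33), (η,p34)}
  {ε, ζ} × {p33, p35} = {(ε,p33), (ε,p35), (ζ,p33), (ζ,p35)}
  {ε, η} × {p33, p35} = {(ε,p33), (ε,p35), (η,p33), (η,p35)}
  {ζ, η} × {p33, p34} = {(ζ,p33), (ζ,p34), (η,p33), (η,p34)}
  {ζ, η} × {p33, p35} = {(ζ,p33), (ζ,p35), (η,p33), (η,p35)}
  {ε, ζ} × {p33, p34, p35} = {(ε,p33), (ε,p34), (ε,p35), (ζ,p33), (ζ,p34), (ζ,p35)}
  {ε, η} × {p33, p34, p35} = {(ε,p33), (ε,p34), (ε,p35), (η,p33), (η,p34), (η,p35)}
  {ε, ζ, η} × {p33, p34} = {(ε,p33), (ε,p34), (ζ,p33), (ζ,p34), (η,p33), (η,p34)}
  {ε, ζ, η} × {p33, p35} = {(ε,p33), (ε,p35), (ζ,p33), (ζ,p35), (η,p33), (η,p35)}
  {ζ, η} × {p33, p34, p35} = {(ζ,p33), (ζ,p34), (ζ,p35), (η,p33), (η,p34), (η,p35)}
  {ε, ζ, η} × {p33, p34, p35} = {(ε,p33), (ε,p34), (ε,p35), (ζ,p33), (ζ,p34), (ζ,p35), (η,p33), (η,p34), (η,p35)}
These 29 distinct sets form the basis B.
Close under arbitrary unions to get τ_{X×Y}; counting gives |τ_{X×Y}| = 125.


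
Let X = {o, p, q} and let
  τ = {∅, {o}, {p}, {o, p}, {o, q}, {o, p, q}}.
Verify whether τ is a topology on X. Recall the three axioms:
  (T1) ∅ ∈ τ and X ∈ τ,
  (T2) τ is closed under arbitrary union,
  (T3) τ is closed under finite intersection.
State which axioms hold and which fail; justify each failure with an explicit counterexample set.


τ IS a topology on X.

Axiom (T1): ∅ ∈ τ? Yes; X ∈ τ? Yes.
Axiom (T2/T3): check pairwise unions and intersections of members of τ.
All pairwise intersections and unions checked — each lies in τ. Therefore τ satisfies (T1), (T2), (T3): it IS a topology on X.


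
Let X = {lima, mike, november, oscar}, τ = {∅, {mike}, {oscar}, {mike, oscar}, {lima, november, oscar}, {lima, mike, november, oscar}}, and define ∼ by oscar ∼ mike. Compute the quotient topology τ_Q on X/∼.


X/∼ = {[lima], [mike=oscar], [november]}; |τ_Q| = 3.

Equivalence classes: [lima], [mike=oscar], [november].
Quotient map π: X → X/∼ sends lima ↦ [lima], mike ↦ [mike=oscar], november ↦ [november], oscar ↦ [mike=oscar].
For each subset V ⊆ X/∼, compute π^{-1}(V) ⊆ X and check whether π^{-1}(V) ∈ τ. V is open in τ_Q iff π^{-1}(V) ∈ τ.
  V = {}: π^{-1}(V) = ∅ ∈ τ ✓.
  V = {[lima]}: π^{-1}(V) = {lima} ∉ τ ✗.
  V = {[mike=oscar]}: π^{-1}(V) = {mike, oscar} ∈ τ ✓.
  V = {[lima], [mike=oscar]}: π^{-1}(V) = {lima, mike, oscar} ∉ τ ✗.
  V = {[november]}: π^{-1}(V) = {november} ∉ τ ✗.
  V = {[lima], [november]}: π^{-1}(V) = {lima, november} ∉ τ ✗.
  V = {[mike=oscar], [november]}: π^{-1}(V) = {mike, november, oscar} ∉ τ ✗.
  V = {[lima], [mike=oscar], [november]}: π^{-1}(V) = {lima, mike, november, oscar} ∈ τ ✓.
Open sets in the quotient: τ_Q = {{}, {[mike=oscar]}, {[lima], [mike=oscar], [november]}} (3 elements).


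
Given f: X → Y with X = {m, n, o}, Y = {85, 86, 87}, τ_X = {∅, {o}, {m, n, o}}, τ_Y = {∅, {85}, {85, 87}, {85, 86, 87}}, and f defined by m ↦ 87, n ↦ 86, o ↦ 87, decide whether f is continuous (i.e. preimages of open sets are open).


f is NOT continuous.

Compute f^{-1}(U) for each U ∈ τ_Y:
  U = ∅: f^{-1}(U) = ∅ ∈ τ_X ✓.
  U = {85}: f^{-1}(U) = ∅ ∈ τ_X ✓.
  U = {85, 87}: f^{-1}(U) = {m, o} ∉ τ_X ✗.
  U = {85, 86, 87}: f^{-1}(U) = {m, n, o} ∈ τ_X ✓.
Found U = {85, 87} with f^{-1}(U) = {m, o} not in τ_X. Therefore f is NOT continuous.


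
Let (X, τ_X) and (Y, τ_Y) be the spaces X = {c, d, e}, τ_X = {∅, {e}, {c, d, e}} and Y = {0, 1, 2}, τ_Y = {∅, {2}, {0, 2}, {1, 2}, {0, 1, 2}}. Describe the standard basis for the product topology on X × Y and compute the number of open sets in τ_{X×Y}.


Basis B = {∅ × ∅, {e} × {2}, {e} × {0, 2}, {e} × {1, 2}, {c, d, e} × {2}, {e} × {0, 1, 2}, {c, d, e} × {0, 2}, {c, d, e} × {1, 2}, {c, d, e} × {0, 1, 2}}; |τ_{X×Y}| = 14.

Enumerate products U × V with U ∈ τ_X, V ∈ τ_Y (deduplicated):
  ∅ × ∅ = {} (∅)
  {e} × {2} = {(e,2)}
  {e} × {0, 2} = {(e,0), (e,2)}
  {e} × {1, 2} = {(e,1), (e,2)}
  {c, d, e} × {2} = {(c,2), (d,2), (e,2)}
  {e} × {0, 1, 2} = {(e,0), (e,1), (e,2)}
  {c, d, e} × {0, 2} = {(c,0), (c,2), (d,0), (d,2), (e,0), (e,2)}
  {c, d, e} × {1, 2} = {(c,1), (c,2), (d,1), (d,2), (e,1), (e,2)}
  {c, d, e} × {0, 1, 2} = {(c,0), (c,1), (c,2), (d,0), (d,1), (d,2), (e,0), (e,1), (e,2)}
These 9 distinct sets form the basis B.
Close under arbitrary unions to get τ_{X×Y}; counting gives |τ_{X×Y}| = 14.


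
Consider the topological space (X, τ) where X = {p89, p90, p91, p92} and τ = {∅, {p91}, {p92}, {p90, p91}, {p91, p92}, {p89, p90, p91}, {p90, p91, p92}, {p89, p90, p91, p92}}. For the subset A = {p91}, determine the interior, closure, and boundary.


int(A) = {p91}, cl(A) = {p89, p90, p91}, ∂A = {p89, p90}.

Closed sets in (X, τ) are complements of opens:
  closed(X, τ) = {∅, {p89}, {p92}, {p89, p90}, {p89, p92}, {p89, p90, p91}, {p89, p90, p92}, {p89, p90, p91, p92}}.
int(A) = ⋃ {U ∈ τ : U ⊆ A}. Opens contained in A: ∅, {p91}.
Taking the union of these: int(A) = {p91}.
cl(A) = ⋂ {C closed : A ⊆ C}. Closed sets containing A: {p89, p90, p91}, {p89, p90, p91, p92}.
Intersecting these: cl(A) = {p89, p90, p91}.
∂A = cl(A) ∖ int(A) = {p89, p90, p91} ∖ {p91} = {p89, p90}.


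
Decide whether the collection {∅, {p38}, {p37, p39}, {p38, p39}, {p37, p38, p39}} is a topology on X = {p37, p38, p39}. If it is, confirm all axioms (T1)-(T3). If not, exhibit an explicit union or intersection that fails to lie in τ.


τ is NOT a topology on X.

Axiom (T1): ∅ ∈ τ? Yes; X ∈ τ? Yes.
Axiom (T2/T3): check pairwise unions and intersections of members of τ.
Counterexample for (T3): {p37, p39} ∩ {p38, p39} = {p39} ∉ τ. Therefore τ is NOT a topology.


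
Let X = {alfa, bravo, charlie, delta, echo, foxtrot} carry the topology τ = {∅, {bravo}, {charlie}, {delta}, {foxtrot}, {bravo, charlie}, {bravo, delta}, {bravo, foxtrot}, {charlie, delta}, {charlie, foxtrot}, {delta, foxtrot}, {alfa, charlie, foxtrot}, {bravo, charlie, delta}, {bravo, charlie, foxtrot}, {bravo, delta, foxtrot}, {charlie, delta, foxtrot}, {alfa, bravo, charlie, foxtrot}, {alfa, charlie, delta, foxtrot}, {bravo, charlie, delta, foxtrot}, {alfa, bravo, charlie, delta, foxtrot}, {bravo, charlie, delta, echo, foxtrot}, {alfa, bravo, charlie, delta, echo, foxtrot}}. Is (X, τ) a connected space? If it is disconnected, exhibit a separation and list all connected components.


(X, τ) is connected.

Find clopen sets (U ∈ τ with X ∖ U ∈ τ):
  U = ∅, X ∖ U = {alfa, bravo, charlie, delta, echo, foxtrot} — both open, so U is clopen.
  U = {alfa, bravo, charlie, delta, echo, foxtrot}, X ∖ U = ∅ — both open, so U is clopen.
Only trivial clopens (∅ and X) exist, so (X, τ) is connected.
Compute connected components by grouping points that agree on all clopens:
  component: {alfa, bravo, charlie, delta, echo, foxtrot}


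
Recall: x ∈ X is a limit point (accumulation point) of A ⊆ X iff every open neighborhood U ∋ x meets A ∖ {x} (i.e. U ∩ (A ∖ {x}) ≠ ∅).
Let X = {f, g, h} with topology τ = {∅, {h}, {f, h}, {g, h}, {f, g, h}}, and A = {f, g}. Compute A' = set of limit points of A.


A' = ∅

For each x ∈ X, list the open sets U ∈ τ with x ∈ U, then check whether U ∩ (A ∖ {x}) ≠ ∅ for every such U.
  x = f: open {f, h} ∋ x has {f, h} ∩ (A ∖ {f}) = ∅, so x is NOT a limit point.
  x = g: open {g, h} ∋ x has {g, h} ∩ (A ∖ {g}) = ∅, so x is NOT a limit point.
  x = h: open {h} ∋ x has {h} ∩ (A ∖ {h}) = ∅, so x is NOT a limit point.
Collecting: A' = ∅.


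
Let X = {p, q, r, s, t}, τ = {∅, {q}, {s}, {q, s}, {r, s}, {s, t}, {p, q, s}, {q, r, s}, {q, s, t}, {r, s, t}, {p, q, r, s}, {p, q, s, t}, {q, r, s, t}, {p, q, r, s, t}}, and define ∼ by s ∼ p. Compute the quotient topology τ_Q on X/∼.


X/∼ = {[p=s], [q], [r], [t]}; |τ_Q| = 6.

Equivalence classes: [p=s], [q], [r], [t].
Quotient map π: X → X/∼ sends p ↦ [p=s], q ↦ [q], r ↦ [r], s ↦ [p=s], t ↦ [t].
For each subset V ⊆ X/∼, compute π^{-1}(V) ⊆ X and check whether π^{-1}(V) ∈ τ. V is open in τ_Q iff π^{-1}(V) ∈ τ.
  V = {}: π^{-1}(V) = ∅ ∈ τ ✓.
  V = {[p=s]}: π^{-1}(V) = {p, s} ∉ τ ✗.
  V = {[q]}: π^{-1}(V) = {q} ∈ τ ✓.
  V = {[p=s], [q]}: π^{-1}(V) = {p, q, s} ∈ τ ✓.
  V = {[r]}: π^{-1}(V) = {r} ∉ τ ✗.
  V = {[p=s], [r]}: π^{-1}(V) = {p, r, s} ∉ τ ✗.
  V = {[q], [r]}: π^{-1}(V) = {q, r} ∉ τ ✗.
  V = {[p=s], [q], [r]}: π^{-1}(V) = {p, q, r, s} ∈ τ ✓.
  V = {[t]}: π^{-1}(V) = {t} ∉ τ ✗.
  V = {[p=s], [t]}: π^{-1}(V) = {p, s, t} ∉ τ ✗.
  V = {[q], [t]}: π^{-1}(V) = {q, t} ∉ τ ✗.
  V = {[p=s], [q], [t]}: π^{-1}(V) = {p, q, s, t} ∈ τ ✓.
  V = {[r], [t]}: π^{-1}(V) = {r, t} ∉ τ ✗.
  V = {[p=s], [r], [t]}: π^{-1}(V) = {p, r, s, t} ∉ τ ✗.
  V = {[q], [r], [t]}: π^{-1}(V) = {q, r, t} ∉ τ ✗.
  V = {[p=s], [q], [r], [t]}: π^{-1}(V) = {p, q, r, s, t} ∈ τ ✓.
Open sets in the quotient: τ_Q = {{}, {[q]}, {[p=s], [q]}, {[p=s], [q], [r]}, {[p=s], [q], [t]}, {[p=s], [q], [r], [t]}} (6 elements).


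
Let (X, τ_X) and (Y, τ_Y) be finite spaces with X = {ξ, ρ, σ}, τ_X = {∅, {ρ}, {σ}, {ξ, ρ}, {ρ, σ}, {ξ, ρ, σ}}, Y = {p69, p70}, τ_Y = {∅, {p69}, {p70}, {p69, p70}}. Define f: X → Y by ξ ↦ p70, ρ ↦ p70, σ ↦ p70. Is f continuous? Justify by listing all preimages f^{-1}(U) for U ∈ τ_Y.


f IS continuous.

Compute f^{-1}(U) for each U ∈ τ_Y:
  U = ∅: f^{-1}(U) = ∅ ∈ τ_X ✓.
  U = {p69}: f^{-1}(U) = ∅ ∈ τ_X ✓.
  U = {p70}: f^{-1}(U) = {ξ, ρ, σ} ∈ τ_X ✓.
  U = {p69, p70}: f^{-1}(U) = {ξ, ρ, σ} ∈ τ_X ✓.
Every preimage lies in τ_X, so f IS continuous.


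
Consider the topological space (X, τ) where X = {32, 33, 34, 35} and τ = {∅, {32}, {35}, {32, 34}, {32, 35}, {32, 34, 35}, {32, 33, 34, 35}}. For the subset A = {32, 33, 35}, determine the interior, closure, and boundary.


int(A) = {32, 35}, cl(A) = {32, 33, 34, 35}, ∂A = {33, 34}.

Closed sets in (X, τ) are complements of opens:
  closed(X, τ) = {∅, {33}, {33, 34}, {33, 35}, {32, 33, 34}, {33, 34, 35}, {32, 33, 34, 35}}.
int(A) = ⋃ {U ∈ τ : U ⊆ A}. Opens contained in A: ∅, {32}, {35}, {32, 35}.
Taking the union of these: int(A) = {32, 35}.
cl(A) = ⋂ {C closed : A ⊆ C}. Closed sets containing A: {32, 33, 34, 35}.
Intersecting these: cl(A) = {32, 33, 34, 35}.
∂A = cl(A) ∖ int(A) = {32, 33, 34, 35} ∖ {32, 35} = {33, 34}.
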